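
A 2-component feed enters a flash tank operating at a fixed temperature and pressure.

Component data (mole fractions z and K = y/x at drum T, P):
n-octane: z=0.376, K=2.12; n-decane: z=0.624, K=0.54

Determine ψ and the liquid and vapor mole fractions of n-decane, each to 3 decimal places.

Binary case is linear: z₁(K₁−1)(1+ψ(K₂−1)) + z₂(K₂−1)(1+ψ(K₁−1)) = 0
⇒ ψ = [z₁(K₁−1)+z₂(K₂−1)] / [−(K₁−1)(K₂−1)] = 0.1341/0.5152 = 0.260
Compositions from xᵢ = zᵢ/(1+ψ(Kᵢ−1)), yᵢ = Kᵢxᵢ:
  n-octane: x = 0.291, y = 0.617
  n-decane: x = 0.709, y = 0.383

ψ = 0.260, x_n-decane = 0.709, y_n-decane = 0.383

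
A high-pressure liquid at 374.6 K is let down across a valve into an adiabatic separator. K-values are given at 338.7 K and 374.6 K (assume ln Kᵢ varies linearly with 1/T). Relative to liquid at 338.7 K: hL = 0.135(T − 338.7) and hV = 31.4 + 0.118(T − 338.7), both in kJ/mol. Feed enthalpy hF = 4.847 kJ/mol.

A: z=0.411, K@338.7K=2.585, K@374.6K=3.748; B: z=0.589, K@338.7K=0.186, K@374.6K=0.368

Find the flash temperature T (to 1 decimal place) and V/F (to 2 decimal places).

T = 340.3 K, V/F = 0.15

Adiabatic flash: solve Rachford–Rice at each trial T, then check hF = ψ·hV(T) + (1−ψ)·hL(T).
  T = 338.7 K: K = (2.585, 0.186), RR gives ψ = 0.133, H_out = 4.186 kJ/mol
  T = 374.6 K: K = (3.748, 0.368), RR gives ψ = 0.436, H_out = 18.270 kJ/mol
  T = 356.6 K: K = (3.140, 0.266), RR gives ψ = 0.285, H_out = 11.269 kJ/mol
  T = 347.6 K: K = (2.855, 0.223), RR gives ψ = 0.212, H_out = 7.811 kJ/mol
  T = 343.1 K: K = (2.717, 0.204), RR gives ψ = 0.173, H_out = 6.016 kJ/mol
  T = 340.9 K: K = (2.650, 0.195), RR gives ψ = 0.154, H_out = 5.112 kJ/mol
Linear interpolation between T = 338.7 (H_out = 4.186) and T = 340.9 (H_out = 5.112) on hF = 4.847 gives T ≈ 340.3 K, at which ψ = 0.15.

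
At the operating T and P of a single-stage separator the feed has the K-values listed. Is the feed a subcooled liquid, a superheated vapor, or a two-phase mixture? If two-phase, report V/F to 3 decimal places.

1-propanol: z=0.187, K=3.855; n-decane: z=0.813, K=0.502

two-phase, V/F = 0.091

ΣzᵢKᵢ = 1.129; Σzᵢ/Kᵢ = 1.668.
Both exceed 1, so a two-phase solution exists.
Material balance + equilibrium reduce to Σ zᵢ(Kᵢ−1)/(1+ψ(Kᵢ−1)) = 0.
Binary case is linear: z₁(K₁−1)(1+ψ(K₂−1)) + z₂(K₂−1)(1+ψ(K₁−1)) = 0
⇒ ψ = [z₁(K₁−1)+z₂(K₂−1)] / [−(K₁−1)(K₂−1)] = 0.1290/1.4218 = 0.091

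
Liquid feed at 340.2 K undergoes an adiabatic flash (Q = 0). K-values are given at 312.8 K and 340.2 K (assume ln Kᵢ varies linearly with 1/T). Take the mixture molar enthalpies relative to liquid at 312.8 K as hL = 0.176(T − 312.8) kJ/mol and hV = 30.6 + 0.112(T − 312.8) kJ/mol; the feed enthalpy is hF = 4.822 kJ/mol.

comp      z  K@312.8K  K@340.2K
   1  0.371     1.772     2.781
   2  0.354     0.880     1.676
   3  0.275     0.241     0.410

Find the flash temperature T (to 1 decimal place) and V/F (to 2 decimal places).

Adiabatic flash: solve Rachford–Rice at each trial T, then check hF = ψ·hV(T) + (1−ψ)·hL(T).
  T = 312.8 K: K = (1.772, 0.880, 0.241), RR gives ψ = 0.092, H_out = 2.821 kJ/mol
  T = 340.2 K: K = (2.781, 1.676, 0.410), RR gives ψ = 0.980, H_out = 33.090 kJ/mol
  T = 326.5 K: K = (2.241, 1.231, 0.318), RR gives ψ = 0.631, H_out = 21.178 kJ/mol
  T = 319.6 K: K = (1.996, 1.043, 0.277), RR gives ψ = 0.399, H_out = 13.247 kJ/mol
  T = 316.2 K: K = (1.882, 0.959, 0.259), RR gives ψ = 0.258, H_out = 8.424 kJ/mol
  T = 314.5 K: K = (1.826, 0.919, 0.250), RR gives ψ = 0.178, H_out = 5.729 kJ/mol
Linear interpolation between T = 312.8 (H_out = 2.821) and T = 314.5 (H_out = 5.729) on hF = 4.822 gives T ≈ 314.0 K, at which ψ = 0.15.

T = 314.0 K, V/F = 0.15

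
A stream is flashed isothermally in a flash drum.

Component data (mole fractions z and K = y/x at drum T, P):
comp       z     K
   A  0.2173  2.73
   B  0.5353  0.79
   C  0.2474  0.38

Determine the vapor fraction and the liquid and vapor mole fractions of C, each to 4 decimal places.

Material balance + equilibrium reduce to Σ zᵢ(Kᵢ−1)/(1+ψ(Kᵢ−1)) = 0.
g(0) = ΣzᵢKᵢ − 1 = 0.1101 and g(1) = 1 − Σzᵢ/Kᵢ = -0.4082, so a root lies in (0, 1).
Newton–Raphson from ψ = 0.5:
  ψ = 0.5000: g = -0.14633, g' = -0.4162 → ψ = 0.1484
  ψ = 0.1484: g = 0.01417, g' = -0.5523 → ψ = 0.1741
  ψ = 0.1741: g = 0.00030, g' = -0.5291 → ψ = 0.1746
Converged at ψ = 0.1746.
Compositions from xᵢ = zᵢ/(1+ψ(Kᵢ−1)), yᵢ = Kᵢxᵢ:
  A: x = 0.1669, y = 0.4556
  B: x = 0.5557, y = 0.4390
  C: x = 0.2774, y = 0.1054

ψ = 0.1746, x_C = 0.2774, y_C = 0.1054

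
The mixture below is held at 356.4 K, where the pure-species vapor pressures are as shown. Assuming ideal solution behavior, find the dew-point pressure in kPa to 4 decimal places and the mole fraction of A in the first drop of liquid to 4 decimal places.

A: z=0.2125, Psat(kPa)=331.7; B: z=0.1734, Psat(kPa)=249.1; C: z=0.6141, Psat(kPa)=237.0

At the dew point ψ → 1, so Σzᵢ/Kᵢ = 1 with Kᵢ = Pᵢˢᵃᵗ/P ⇒ 1/P = Σzᵢ/Pᵢˢᵃᵗ.
1/P = 0.2125/331.7 + 0.1734/249.1 + 0.6141/237.0 = 0.0039279 ⇒ P = 254.5900 kPa
xᵢ = zᵢP/Pᵢˢᵃᵗ ⇒ x_A = 0.2125·254.5900/331.7 = 0.1631

Pdew = 254.5900 kPa, x_A = 0.1631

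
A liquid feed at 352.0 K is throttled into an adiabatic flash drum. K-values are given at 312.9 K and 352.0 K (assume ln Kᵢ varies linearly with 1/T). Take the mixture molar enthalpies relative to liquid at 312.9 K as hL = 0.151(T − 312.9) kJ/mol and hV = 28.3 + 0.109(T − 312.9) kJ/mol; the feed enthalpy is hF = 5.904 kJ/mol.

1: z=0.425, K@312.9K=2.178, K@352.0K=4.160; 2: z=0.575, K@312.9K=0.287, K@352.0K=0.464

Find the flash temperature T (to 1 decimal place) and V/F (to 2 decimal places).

T = 317.2 K, V/F = 0.19

Adiabatic flash: solve Rachford–Rice at each trial T, then check hF = ψ·hV(T) + (1−ψ)·hL(T).
  T = 312.9 K: K = (2.178, 0.287), RR gives ψ = 0.108, H_out = 3.055 kJ/mol
  T = 352.0 K: K = (4.160, 0.464), RR gives ψ = 0.611, H_out = 22.191 kJ/mol
  T = 332.4 K: K = (3.065, 0.370), RR gives ψ = 0.396, H_out = 13.829 kJ/mol
  T = 322.6 K: K = (2.595, 0.327), RR gives ψ = 0.271, H_out = 9.020 kJ/mol
  T = 317.8 K: K = (2.383, 0.307), RR gives ψ = 0.197, H_out = 6.281 kJ/mol
  T = 315.4 K: K = (2.281, 0.297), RR gives ψ = 0.156, H_out = 4.767 kJ/mol
Linear interpolation between T = 315.4 (H_out = 4.767) and T = 317.8 (H_out = 6.281) on hF = 5.904 gives T ≈ 317.2 K, at which ψ = 0.19.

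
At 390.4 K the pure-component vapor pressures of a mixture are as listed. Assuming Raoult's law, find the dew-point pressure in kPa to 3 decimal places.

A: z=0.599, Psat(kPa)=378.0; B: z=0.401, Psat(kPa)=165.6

Pdew = 249.616 kPa

At the dew point ψ → 1, so Σzᵢ/Kᵢ = 1 with Kᵢ = Pᵢˢᵃᵗ/P ⇒ 1/P = Σzᵢ/Pᵢˢᵃᵗ.
1/P = 0.599/378.0 + 0.401/165.6 = 0.004006 ⇒ P = 249.616 kPa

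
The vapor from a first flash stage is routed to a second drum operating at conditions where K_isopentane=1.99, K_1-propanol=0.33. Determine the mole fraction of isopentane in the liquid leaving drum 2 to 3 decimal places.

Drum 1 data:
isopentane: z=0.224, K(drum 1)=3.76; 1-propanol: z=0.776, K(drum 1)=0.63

Drum 1:
Newton iteration, ψ₁⁰ = 0.5:
  ψ₁ = 0.500: g = -0.0925, g' = -0.461 → ψ₁ = 0.299
  ψ₁ = 0.299: g = 0.0156, g' = -0.646 → ψ₁ = 0.324
Converged at ψ₁ = 0.324.
Drum-1 compositions:
  isopentane: x = 0.118, y = 0.444
  1-propanol: x = 0.882, y = 0.556
Drum-2 feed = drum-1 vapor: z₂ = (0.4445, 0.5555).
Drum 2:
Iterate (Newton) starting at ψ₂ = 0.5:
  ψ₂ = 0.500: g = -0.2654, g' = -0.759 → ψ₂ = 0.150
  ψ₂ = 0.150: g = -0.0308, g' = -0.638 → ψ₂ = 0.102
Converged at ψ₂ = 0.102.
  isopentane: x = 0.404, y = 0.803
  1-propanol: x = 0.596, y = 0.197

x_isopentane (drum 2) = 0.404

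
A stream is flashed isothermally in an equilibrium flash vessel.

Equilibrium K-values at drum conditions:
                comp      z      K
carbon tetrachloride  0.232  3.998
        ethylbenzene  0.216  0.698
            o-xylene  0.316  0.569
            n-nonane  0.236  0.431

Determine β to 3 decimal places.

Newton–Raphson from β = 0.5:
  β = 0.500: g = -0.1598, g' = -0.606 → β = 0.236
  β = 0.236: g = 0.0301, g' = -0.912 → β = 0.269
  β = 0.269: g = 0.0012, g' = -0.843 → β = 0.271
Converged at β = 0.271.

β = 0.271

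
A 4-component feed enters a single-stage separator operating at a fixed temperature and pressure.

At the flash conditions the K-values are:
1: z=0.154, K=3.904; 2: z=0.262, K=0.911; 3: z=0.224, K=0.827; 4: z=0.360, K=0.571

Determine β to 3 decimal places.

β = 0.293

Rachford–Rice: g(β) = Σ zᵢ(Kᵢ−1)/(1+β(Kᵢ−1)) = 0.
Check two-phase: ΣzᵢKᵢ = 1.231 > 1 and Σzᵢ/Kᵢ = 1.228 > 1, so g(0) = 0.231 > 0 and g(1) = -0.228 < 0.
Newton–Raphson from β = 0.5:
  β = 0.500: g = -0.0811, g' = -0.334 → β = 0.257
  β = 0.257: g = 0.0180, g' = -0.519 → β = 0.292
  β = 0.292: g = 0.0008, g' = -0.477 → β = 0.293
Converged at β = 0.293.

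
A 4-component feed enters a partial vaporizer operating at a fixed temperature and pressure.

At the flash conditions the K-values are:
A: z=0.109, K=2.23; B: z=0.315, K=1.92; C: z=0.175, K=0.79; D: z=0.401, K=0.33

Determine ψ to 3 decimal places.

Let ψ = V/F and solve Σ zᵢ(Kᵢ−1)/(1+ψ(Kᵢ−1)) = 0.
Check two-phase: ΣzᵢKᵢ = 1.118 > 1 and Σzᵢ/Kᵢ = 1.650 > 1, so g(0) = 0.118 > 0 and g(1) = -0.650 < 0.
Newton–Raphson from ψ = 0.5:
  ψ = 0.500: g = -0.1636, g' = -0.605 → ψ = 0.230
  ψ = 0.230: g = -0.0123, g' = -0.542 → ψ = 0.207
Converged at ψ = 0.207.

ψ = 0.207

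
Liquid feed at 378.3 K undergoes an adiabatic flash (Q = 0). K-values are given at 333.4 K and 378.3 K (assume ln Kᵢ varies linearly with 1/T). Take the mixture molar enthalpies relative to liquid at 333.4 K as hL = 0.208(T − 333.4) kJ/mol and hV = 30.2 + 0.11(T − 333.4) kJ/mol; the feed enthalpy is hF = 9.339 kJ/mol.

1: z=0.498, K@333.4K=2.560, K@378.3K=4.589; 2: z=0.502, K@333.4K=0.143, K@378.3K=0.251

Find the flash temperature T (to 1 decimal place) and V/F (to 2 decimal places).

T = 336.8 K, V/F = 0.29

Adiabatic flash: solve Rachford–Rice at each trial T, then check hF = ψ·hV(T) + (1−ψ)·hL(T).
  T = 333.4 K: K = (2.560, 0.143), RR gives ψ = 0.259, H_out = 7.831 kJ/mol
  T = 378.3 K: K = (4.589, 0.251), RR gives ψ = 0.525, H_out = 22.884 kJ/mol
  T = 355.9 K: K = (3.493, 0.193), RR gives ψ = 0.416, H_out = 16.319 kJ/mol
  T = 344.6 K: K = (3.004, 0.167), RR gives ψ = 0.347, H_out = 12.433 kJ/mol
  T = 339.0 K: K = (2.777, 0.155), RR gives ψ = 0.307, H_out = 10.254 kJ/mol
  T = 336.2 K: K = (2.667, 0.149), RR gives ψ = 0.284, H_out = 9.078 kJ/mol
  T = 337.6 K: K = (2.722, 0.152), RR gives ψ = 0.295, H_out = 9.674 kJ/mol
Linear interpolation between T = 336.2 (H_out = 9.078) and T = 337.6 (H_out = 9.674) on hF = 9.339 gives T ≈ 336.8 K, at which ψ = 0.29.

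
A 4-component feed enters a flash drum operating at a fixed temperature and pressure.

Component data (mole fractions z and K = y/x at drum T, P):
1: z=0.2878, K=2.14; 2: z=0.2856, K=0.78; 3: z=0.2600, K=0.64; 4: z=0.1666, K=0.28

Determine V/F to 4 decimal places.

V/F = 0.1087

Material balance + equilibrium reduce to Σ zᵢ(Kᵢ−1)/(1+V/F(Kᵢ−1)) = 0.
Feasibility: ΣzᵢKᵢ = 1.0517, Σzᵢ/Kᵢ = 1.5019 — both > 1, two phases present.
Newton iteration, V/F⁰ = 0.44:
  V/F = 0.4400: g = -0.13786, g' = -0.4154 → V/F = 0.1081
  V/F = 0.1081: g = 0.00025, g' = -0.4490 → V/F = 0.1087
Converged at V/F = 0.1087.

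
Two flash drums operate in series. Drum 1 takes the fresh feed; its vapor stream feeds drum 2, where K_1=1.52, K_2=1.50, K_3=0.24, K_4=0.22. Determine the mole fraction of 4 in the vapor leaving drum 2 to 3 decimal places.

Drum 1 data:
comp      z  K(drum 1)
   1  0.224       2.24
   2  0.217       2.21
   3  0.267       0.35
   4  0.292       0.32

Drum 1:
Newton–Raphson from ψ₁ = 0.5:
  ψ₁ = 0.500: g = -0.2229, g' = -0.812 → ψ₁ = 0.226
  ψ₁ = 0.226: g = -0.0145, g' = -0.750 → ψ₁ = 0.206
Converged at ψ₁ = 0.206.
Drum-1 compositions:
  1: x = 0.178, y = 0.400
  2: x = 0.174, y = 0.384
  3: x = 0.308, y = 0.108
  4: x = 0.340, y = 0.109
Drum-2 feed = drum-1 vapor: z₂ = (0.3996, 0.3838, 0.1079, 0.1087).
Drum 2:
Iterate (Newton) starting at ψ₂ = 0.41:
  ψ₂ = 0.410: g = 0.0868, g' = -0.414 → ψ₂ = 0.620
  ψ₂ = 0.620: g = -0.0154, g' = -0.588 → ψ₂ = 0.593
Converged at ψ₂ = 0.593.
  1: x = 0.305, y = 0.464
  2: x = 0.296, y = 0.444
  3: x = 0.196, y = 0.047
  4: x = 0.202, y = 0.044

y_4 (drum 2) = 0.044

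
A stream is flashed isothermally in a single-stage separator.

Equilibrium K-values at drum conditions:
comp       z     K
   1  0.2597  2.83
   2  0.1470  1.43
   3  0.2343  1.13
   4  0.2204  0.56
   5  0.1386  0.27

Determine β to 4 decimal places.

β = 0.5872

Rachford–Rice: g(β) = Σ zᵢ(Kᵢ−1)/(1+β(Kᵢ−1)) = 0.
g(0) = ΣzᵢKᵢ − 1 = 0.3708 and g(1) = 1 − Σzᵢ/Kᵢ = -0.3088, so a root lies in (0, 1).
Iterate (Newton) starting at β = 0.37:
  β = 0.3700: g = 0.11252, g' = -0.5326 → β = 0.5813
  β = 0.5813: g = 0.00312, g' = -0.5249 → β = 0.5872
Converged at β = 0.5872.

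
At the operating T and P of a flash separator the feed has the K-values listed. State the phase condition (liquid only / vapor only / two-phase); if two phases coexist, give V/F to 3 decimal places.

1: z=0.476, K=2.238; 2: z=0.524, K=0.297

ΣzᵢKᵢ = 1.221; Σzᵢ/Kᵢ = 1.977.
Both exceed 1, so a two-phase solution exists.
Binary case is linear: z₁(K₁−1)(1+ψ(K₂−1)) + z₂(K₂−1)(1+ψ(K₁−1)) = 0
⇒ ψ = [z₁(K₁−1)+z₂(K₂−1)] / [−(K₁−1)(K₂−1)] = 0.2209/0.8703 = 0.254

two-phase, V/F = 0.254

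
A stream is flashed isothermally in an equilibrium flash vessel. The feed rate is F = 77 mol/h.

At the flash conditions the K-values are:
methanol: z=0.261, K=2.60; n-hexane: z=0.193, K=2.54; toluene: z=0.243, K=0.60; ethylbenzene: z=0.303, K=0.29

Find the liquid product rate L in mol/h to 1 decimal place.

L = 44.0 mol/h

Rachford–Rice: g(ψ) = Σ zᵢ(Kᵢ−1)/(1+ψ(Kᵢ−1)) = 0.
Check two-phase: ΣzᵢKᵢ = 1.402 > 1 and Σzᵢ/Kᵢ = 1.626 > 1, so g(0) = 0.402 > 0 and g(1) = -0.626 < 0.
Newton iteration, ψ⁰ = 0.5:
  ψ = 0.500: g = -0.0551, g' = -0.780 → ψ = 0.429
Converged at ψ = 0.429.
Then V = ψ·F = 0.4289·77 = 33.0 mol/h and L = F − V = 44.0 mol/h.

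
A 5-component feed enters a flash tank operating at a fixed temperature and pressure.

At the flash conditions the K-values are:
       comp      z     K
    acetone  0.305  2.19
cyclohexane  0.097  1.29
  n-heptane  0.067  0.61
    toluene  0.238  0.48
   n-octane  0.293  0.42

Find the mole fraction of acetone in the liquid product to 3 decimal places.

Rachford–Rice: g(ψ) = Σ zᵢ(Kᵢ−1)/(1+ψ(Kᵢ−1)) = 0.
Check two-phase: ΣzᵢKᵢ = 1.071 > 1 and Σzᵢ/Kᵢ = 1.518 > 1, so g(0) = 0.071 > 0 and g(1) = -0.518 < 0.
Newton–Raphson from ψ = 0.5:
  ψ = 0.500: g = -0.1869, g' = -0.505 → ψ = 0.130
  ψ = 0.130: g = -0.0024, g' = -0.532 → ψ = 0.125
Converged at ψ = 0.125.
Compositions from xᵢ = zᵢ/(1+ψ(Kᵢ−1)), yᵢ = Kᵢxᵢ:
  acetone: x = 0.265, y = 0.581
  cyclohexane: x = 0.094, y = 0.121
  n-heptane: x = 0.070, y = 0.043
  toluene: x = 0.255, y = 0.122
  n-octane: x = 0.316, y = 0.133

x_acetone = 0.265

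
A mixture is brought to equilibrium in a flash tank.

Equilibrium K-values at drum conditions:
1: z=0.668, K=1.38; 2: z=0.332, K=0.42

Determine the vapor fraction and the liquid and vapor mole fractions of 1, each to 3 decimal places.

ψ = 0.278, x_1 = 0.604, y_1 = 0.834

Material balance + equilibrium reduce to Σ zᵢ(Kᵢ−1)/(1+ψ(Kᵢ−1)) = 0.
g(0) = ΣzᵢKᵢ − 1 = 0.061 and g(1) = 1 − Σzᵢ/Kᵢ = -0.275, so a root lies in (0, 1).
Iterate (Newton) starting at ψ = 0.69:
  ψ = 0.690: g = -0.1199, g' = -0.371 → ψ = 0.367
  ψ = 0.367: g = -0.0218, g' = -0.254 → ψ = 0.281
  ψ = 0.281: g = -0.0007, g' = -0.238 → ψ = 0.278
Converged at ψ = 0.278.
Compositions from xᵢ = zᵢ/(1+ψ(Kᵢ−1)), yᵢ = Kᵢxᵢ:
  1: x = 0.604, y = 0.834
  2: x = 0.396, y = 0.166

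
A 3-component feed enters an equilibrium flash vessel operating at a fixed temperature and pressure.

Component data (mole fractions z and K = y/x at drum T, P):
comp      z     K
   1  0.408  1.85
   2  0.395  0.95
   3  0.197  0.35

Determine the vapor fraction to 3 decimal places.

Material balance + equilibrium reduce to Σ zᵢ(Kᵢ−1)/(1+ψ(Kᵢ−1)) = 0.
g(0) = ΣzᵢKᵢ − 1 = 0.199 and g(1) = 1 − Σzᵢ/Kᵢ = -0.199, so a root lies in (0, 1).
Newton iteration, ψ⁰ = 0.31:
  ψ = 0.310: g = 0.0941, g' = -0.316 → ψ = 0.607
  ψ = 0.607: g = -0.0033, g' = -0.357 → ψ = 0.598
Converged at ψ = 0.598.

ψ = 0.598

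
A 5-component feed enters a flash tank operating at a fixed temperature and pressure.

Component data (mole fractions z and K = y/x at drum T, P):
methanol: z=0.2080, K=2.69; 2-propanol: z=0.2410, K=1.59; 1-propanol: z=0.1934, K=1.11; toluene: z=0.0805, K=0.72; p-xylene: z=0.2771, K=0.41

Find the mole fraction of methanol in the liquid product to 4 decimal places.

Material balance + equilibrium reduce to Σ zᵢ(Kᵢ−1)/(1+V/F(Kᵢ−1)) = 0.
Feasibility: ΣzᵢKᵢ = 1.3290, Σzᵢ/Kᵢ = 1.1908 — both > 1, two phases present.
Iterate (Newton) starting at V/F = 0.62:
  V/F = 0.6200: g = 0.01062, g' = -0.4378 → V/F = 0.6443
  V/F = 0.6443: g = -0.00006, g' = -0.4427 → V/F = 0.6441
Converged at V/F = 0.6441.
Compositions from xᵢ = zᵢ/(1+V/F(Kᵢ−1)), yᵢ = Kᵢxᵢ:
  methanol: x = 0.0996, y = 0.2679
  2-propanol: x = 0.1746, y = 0.2777
  1-propanol: x = 0.1806, y = 0.2005
  toluene: x = 0.0982, y = 0.0707
  p-xylene: x = 0.4470, y = 0.1833

x_methanol = 0.0996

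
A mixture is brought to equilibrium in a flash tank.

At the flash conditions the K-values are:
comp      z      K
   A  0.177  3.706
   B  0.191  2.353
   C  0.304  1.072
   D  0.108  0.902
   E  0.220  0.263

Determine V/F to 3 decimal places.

Rachford–Rice: g(V/F) = Σ zᵢ(Kᵢ−1)/(1+V/F(Kᵢ−1)) = 0.
g(0) = ΣzᵢKᵢ − 1 = 0.587 and g(1) = 1 − Σzᵢ/Kᵢ = -0.369, so a root lies in (0, 1).
Iterate (Newton) starting at V/F = 0.5:
  V/F = 0.500: g = 0.1109, g' = -0.661 → V/F = 0.668
  V/F = 0.668: g = -0.0034, g' = -0.727 → V/F = 0.663
Converged at V/F = 0.663.

V/F = 0.663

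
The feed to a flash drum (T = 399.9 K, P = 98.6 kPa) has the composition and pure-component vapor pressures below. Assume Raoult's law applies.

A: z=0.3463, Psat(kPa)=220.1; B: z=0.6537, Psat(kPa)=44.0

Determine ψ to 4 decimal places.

ψ = 0.0949

Raoult's law: Kᵢ = Pᵢˢᵃᵗ/P = Pᵢˢᵃᵗ/98.6.
  K_A = 220.1/98.6 = 2.232252, K_B = 44.0/98.6 = 0.446247
Binary case is linear: z₁(K₁−1)(1+ψ(K₂−1)) + z₂(K₂−1)(1+ψ(K₁−1)) = 0
⇒ ψ = [z₁(K₁−1)+z₂(K₂−1)] / [−(K₁−1)(K₂−1)] = 0.06474/0.68236 = 0.0949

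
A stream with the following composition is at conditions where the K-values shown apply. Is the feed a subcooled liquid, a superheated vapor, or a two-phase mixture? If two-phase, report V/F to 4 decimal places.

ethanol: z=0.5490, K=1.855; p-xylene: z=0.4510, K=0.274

two-phase, V/F = 0.2287

ΣzᵢKᵢ = 1.1420; Σzᵢ/Kᵢ = 1.9419.
Both exceed 1, so a two-phase solution exists.
Rachford–Rice: g(ψ) = Σ zᵢ(Kᵢ−1)/(1+ψ(Kᵢ−1)) = 0.
Binary case is linear: z₁(K₁−1)(1+ψ(K₂−1)) + z₂(K₂−1)(1+ψ(K₁−1)) = 0
⇒ ψ = [z₁(K₁−1)+z₂(K₂−1)] / [−(K₁−1)(K₂−1)] = 0.14197/0.62073 = 0.2287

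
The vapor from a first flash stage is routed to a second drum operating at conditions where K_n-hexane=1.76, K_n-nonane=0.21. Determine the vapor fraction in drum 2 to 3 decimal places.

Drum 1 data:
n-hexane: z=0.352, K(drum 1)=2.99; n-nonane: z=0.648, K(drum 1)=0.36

V/F (drum 2) = 0.563

Drum 1:
Material balance + equilibrium reduce to Σ zᵢ(Kᵢ−1)/(1+ψ₁(Kᵢ−1)) = 0.
Feasibility: ΣzᵢKᵢ = 1.286, Σzᵢ/Kᵢ = 1.918 — both > 1, two phases present.
Newton iteration, ψ₁⁰ = 0.41:
  ψ₁ = 0.410: g = -0.1765, g' = -0.911 → ψ₁ = 0.216
  ψ₁ = 0.216: g = 0.0085, g' = -1.039 → ψ₁ = 0.224
Converged at ψ₁ = 0.224.
Drum-1 compositions:
  n-hexane: x = 0.243, y = 0.728
  n-nonane: x = 0.757, y = 0.272
Drum-2 feed = drum-1 vapor: z₂ = (0.7276, 0.2724).
Drum 2:
Material balance + equilibrium reduce to Σ zᵢ(Kᵢ−1)/(1+ψ₂(Kᵢ−1)) = 0.
g(0) = ΣzᵢKᵢ − 1 = 0.338 and g(1) = 1 − Σzᵢ/Kᵢ = -0.711, so a root lies in (0, 1).
Newton iteration, ψ₂⁰ = 0.5:
  ψ₂ = 0.500: g = 0.0450, g' = -0.685 → ψ₂ = 0.566
  ψ₂ = 0.566: g = -0.0024, g' = -0.761 → ψ₂ = 0.563
Converged at ψ₂ = 0.563.
  n-hexane: x = 0.510, y = 0.897
  n-nonane: x = 0.490, y = 0.103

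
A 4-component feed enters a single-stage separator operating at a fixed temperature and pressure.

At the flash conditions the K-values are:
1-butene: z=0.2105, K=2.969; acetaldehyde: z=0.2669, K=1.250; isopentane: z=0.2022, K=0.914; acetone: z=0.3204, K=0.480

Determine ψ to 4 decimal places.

Iterate (Newton) starting at ψ = 0.68:
  ψ = 0.6800: g = -0.04198, g' = -0.3704 → ψ = 0.5667
  ψ = 0.5667: g = -0.00015, g' = -0.3709 → ψ = 0.5663
Converged at ψ = 0.5663.

ψ = 0.5663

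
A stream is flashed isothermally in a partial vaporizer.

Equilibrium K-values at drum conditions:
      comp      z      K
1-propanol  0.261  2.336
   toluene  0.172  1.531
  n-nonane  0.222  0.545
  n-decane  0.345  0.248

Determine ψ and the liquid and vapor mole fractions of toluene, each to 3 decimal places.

Newton iteration, ψ⁰ = 0.64:
  ψ = 0.640: g = -0.3865, g' = -0.979 → ψ = 0.245
  ψ = 0.245: g = -0.0883, g' = -0.654 → ψ = 0.110
  ψ = 0.110: g = 0.0011, g' = -0.680 → ψ = 0.112
Converged at ψ = 0.112.
Compositions from xᵢ = zᵢ/(1+ψ(Kᵢ−1)), yᵢ = Kᵢxᵢ:
  1-propanol: x = 0.227, y = 0.531
  toluene: x = 0.162, y = 0.249
  n-nonane: x = 0.234, y = 0.127
  n-decane: x = 0.377, y = 0.093

ψ = 0.112, x_toluene = 0.162, y_toluene = 0.249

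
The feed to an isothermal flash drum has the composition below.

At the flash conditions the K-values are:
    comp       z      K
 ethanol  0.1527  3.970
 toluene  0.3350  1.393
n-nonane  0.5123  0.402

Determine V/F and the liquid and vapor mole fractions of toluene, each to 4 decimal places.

Iterate (Newton) starting at V/F = 0.46:
  V/F = 0.4600: g = -0.11944, g' = -0.6263 → V/F = 0.2693
  V/F = 0.2693: g = 0.00588, g' = -0.7184 → V/F = 0.2775
Converged at V/F = 0.2775.
Compositions from xᵢ = zᵢ/(1+V/F(Kᵢ−1)), yᵢ = Kᵢxᵢ:
  ethanol: x = 0.0837, y = 0.3323
  toluene: x = 0.3021, y = 0.4208
  n-nonane: x = 0.6142, y = 0.2469

V/F = 0.2775, x_toluene = 0.3021, y_toluene = 0.4208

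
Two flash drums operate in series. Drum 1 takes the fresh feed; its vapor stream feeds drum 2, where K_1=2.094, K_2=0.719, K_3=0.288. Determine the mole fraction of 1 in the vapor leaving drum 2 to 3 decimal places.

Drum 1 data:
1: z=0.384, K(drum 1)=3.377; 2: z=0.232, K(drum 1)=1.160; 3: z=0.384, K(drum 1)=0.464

y_1 (drum 2) = 0.693

Drum 1:
Material balance + equilibrium reduce to Σ zᵢ(Kᵢ−1)/(1+ψ₁(Kᵢ−1)) = 0.
g(0) = ΣzᵢKᵢ − 1 = 0.744 and g(1) = 1 − Σzᵢ/Kᵢ = -0.141, so a root lies in (0, 1).
Newton–Raphson from ψ₁ = 0.3:
  ψ₁ = 0.300: g = 0.3230, g' = -0.901 → ψ₁ = 0.658
  ψ₁ = 0.658: g = 0.0714, g' = -0.598 → ψ₁ = 0.778
  ψ₁ = 0.778: g = 0.0005, g' = -0.596 → ψ₁ = 0.779
Converged at ψ₁ = 0.779.
Drum-1 compositions:
  1: x = 0.135, y = 0.455
  2: x = 0.206, y = 0.239
  3: x = 0.659, y = 0.306
Drum-2 feed = drum-1 vapor: z₂ = (0.4549, 0.2393, 0.3058).
Drum 2:
Let ψ₂ = V/F and solve Σ zᵢ(Kᵢ−1)/(1+ψ₂(Kᵢ−1)) = 0.
Check two-phase: ΣzᵢKᵢ = 1.213 > 1 and Σzᵢ/Kᵢ = 1.612 > 1, so g(0) = 0.213 > 0 and g(1) = -0.612 < 0.
Iterate (Newton) starting at ψ₂ = 0.5:
  ψ₂ = 0.500: g = -0.0946, g' = -0.627 → ψ₂ = 0.349
  ψ₂ = 0.349: g = -0.0041, g' = -0.583 → ψ₂ = 0.342
Converged at ψ₂ = 0.342.
  1: x = 0.331, y = 0.693
  2: x = 0.265, y = 0.190
  3: x = 0.404, y = 0.116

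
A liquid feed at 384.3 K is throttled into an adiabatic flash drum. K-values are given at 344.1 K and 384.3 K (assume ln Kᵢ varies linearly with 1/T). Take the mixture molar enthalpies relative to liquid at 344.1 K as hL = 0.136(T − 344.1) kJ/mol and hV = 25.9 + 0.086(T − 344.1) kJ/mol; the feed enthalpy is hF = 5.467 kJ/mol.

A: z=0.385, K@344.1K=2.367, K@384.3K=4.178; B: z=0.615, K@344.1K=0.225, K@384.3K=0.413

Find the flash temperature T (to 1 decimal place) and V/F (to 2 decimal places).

T = 353.3 K, V/F = 0.17

Adiabatic flash: solve Rachford–Rice at each trial T, then check hF = ψ·hV(T) + (1−ψ)·hL(T).
  T = 344.1 K: K = (2.367, 0.225), RR gives ψ = 0.047, H_out = 1.214 kJ/mol
  T = 384.3 K: K = (4.178, 0.413), RR gives ψ = 0.462, H_out = 16.513 kJ/mol
  T = 364.2 K: K = (3.194, 0.310), RR gives ψ = 0.278, H_out = 9.647 kJ/mol
  T = 354.1 K: K = (2.759, 0.265), RR gives ψ = 0.174, H_out = 5.788 kJ/mol
  T = 349.1 K: K = (2.559, 0.245), RR gives ψ = 0.115, H_out = 3.630 kJ/mol
  T = 351.6 K: K = (2.658, 0.255), RR gives ψ = 0.146, H_out = 4.736 kJ/mol
  T = 352.9 K: K = (2.710, 0.260), RR gives ψ = 0.161, H_out = 5.289 kJ/mol
Linear interpolation between T = 352.9 (H_out = 5.289) and T = 354.1 (H_out = 5.788) on hF = 5.467 gives T ≈ 353.3 K, at which ψ = 0.17.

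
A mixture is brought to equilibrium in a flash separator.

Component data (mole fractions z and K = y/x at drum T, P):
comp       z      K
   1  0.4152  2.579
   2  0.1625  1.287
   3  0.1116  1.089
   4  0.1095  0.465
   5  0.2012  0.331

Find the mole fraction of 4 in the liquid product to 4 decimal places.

Let ψ = V/F and solve Σ zᵢ(Kᵢ−1)/(1+ψ(Kᵢ−1)) = 0.
Check two-phase: ΣzᵢKᵢ = 1.5190 > 1 and Σzᵢ/Kᵢ = 1.2331 > 1, so g(0) = 0.5190 > 0 and g(1) = -0.2331 < 0.
Iterate (Newton) starting at ψ = 0.54:
  ψ = 0.5400: g = 0.11061, g' = -0.5951 → ψ = 0.7259
  ψ = 0.7259: g = -0.00404, g' = -0.6588 → ψ = 0.7197
Converged at ψ = 0.7197.
Compositions from xᵢ = zᵢ/(1+ψ(Kᵢ−1)), yᵢ = Kᵢxᵢ:
  1: x = 0.1943, y = 0.5012
  2: x = 0.1347, y = 0.1733
  3: x = 0.1049, y = 0.1142
  4: x = 0.1781, y = 0.0828
  5: x = 0.3880, y = 0.1284

x_4 = 0.1781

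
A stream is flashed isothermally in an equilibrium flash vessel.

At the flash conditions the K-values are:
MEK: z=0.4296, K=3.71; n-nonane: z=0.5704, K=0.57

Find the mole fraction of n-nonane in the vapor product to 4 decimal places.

Newton iteration, β⁰ = 0.5:
  β = 0.5000: g = 0.18191, g' = -0.7400 → β = 0.7458
  β = 0.7458: g = 0.02429, g' = -0.5742 → β = 0.7881
  β = 0.7881: g = 0.00027, g' = -0.5622 → β = 0.7886
Converged at β = 0.7886.
Compositions from xᵢ = zᵢ/(1+β(Kᵢ−1)), yᵢ = Kᵢxᵢ:
  MEK: x = 0.1369, y = 0.5081
  n-nonane: x = 0.8631, y = 0.4919

y_n-nonane = 0.4919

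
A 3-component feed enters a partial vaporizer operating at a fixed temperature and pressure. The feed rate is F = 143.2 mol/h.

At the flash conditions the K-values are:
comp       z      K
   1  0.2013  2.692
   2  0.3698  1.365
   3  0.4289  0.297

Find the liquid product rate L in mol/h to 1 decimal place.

Material balance + equilibrium reduce to Σ zᵢ(Kᵢ−1)/(1+V/F(Kᵢ−1)) = 0.
Check two-phase: ΣzᵢKᵢ = 1.1741 > 1 and Σzᵢ/Kᵢ = 1.7898 > 1, so g(0) = 0.1741 > 0 and g(1) = -0.7898 < 0.
Newton iteration, V/F⁰ = 0.5:
  V/F = 0.5000: g = -0.16629, g' = -0.7084 → V/F = 0.2652
  V/F = 0.2652: g = -0.01247, g' = -0.6358 → V/F = 0.2456
  V/F = 0.2456: g = 0.00003, g' = -0.6388 → V/F = 0.2457
Converged at V/F = 0.2457.
Then V = V/F·F = 0.2457·143.2 = 35.2 mol/h and L = F − V = 108.0 mol/h.

L = 108.0 mol/h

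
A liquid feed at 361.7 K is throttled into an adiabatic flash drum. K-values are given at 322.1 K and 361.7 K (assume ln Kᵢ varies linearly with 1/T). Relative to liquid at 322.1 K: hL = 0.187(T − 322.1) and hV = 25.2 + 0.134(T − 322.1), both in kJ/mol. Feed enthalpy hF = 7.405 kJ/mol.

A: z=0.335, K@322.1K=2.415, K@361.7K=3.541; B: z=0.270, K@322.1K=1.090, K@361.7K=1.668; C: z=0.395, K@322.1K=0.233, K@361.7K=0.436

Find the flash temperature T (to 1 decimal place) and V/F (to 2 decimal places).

T = 324.2 K, V/F = 0.28

Adiabatic flash: solve Rachford–Rice at each trial T, then check hF = ψ·hV(T) + (1−ψ)·hL(T).
  T = 322.1 K: K = (2.415, 1.090, 0.233), RR gives ψ = 0.249, H_out = 6.268 kJ/mol
  T = 361.7 K: K = (3.541, 1.668, 0.436), RR gives ψ = 0.789, H_out = 25.632 kJ/mol
  T = 341.9 K: K = (2.957, 1.365, 0.325), RR gives ψ = 0.515, H_out = 16.152 kJ/mol
  T = 332.0 K: K = (2.680, 1.224, 0.276), RR gives ψ = 0.387, H_out = 11.391 kJ/mol
  T = 327.1 K: K = (2.548, 1.157, 0.254), RR gives ψ = 0.320, H_out = 8.919 kJ/mol
  T = 324.6 K: K = (2.481, 1.123, 0.244), RR gives ψ = 0.285, H_out = 7.613 kJ/mol
  T = 323.4 K: K = (2.449, 1.107, 0.238), RR gives ψ = 0.268, H_out = 6.972 kJ/mol
Linear interpolation between T = 323.4 (H_out = 6.972) and T = 324.6 (H_out = 7.613) on hF = 7.405 gives T ≈ 324.2 K, at which ψ = 0.28.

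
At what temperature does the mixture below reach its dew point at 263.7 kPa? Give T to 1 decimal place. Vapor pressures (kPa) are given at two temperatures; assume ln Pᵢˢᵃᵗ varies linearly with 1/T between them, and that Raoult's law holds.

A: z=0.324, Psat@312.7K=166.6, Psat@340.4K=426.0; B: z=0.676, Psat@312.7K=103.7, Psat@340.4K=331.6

Dew-point temperature: Σzᵢ·P/Pᵢˢᵃᵗ(T) = 1. Interpolate ln Pᵢˢᵃᵗ = aᵢ + bᵢ/T.
  T = 312.7 K: ΣzᵢP/Pᵢˢᵃᵗ = 2.2318
  T = 340.4 K: ΣzᵢP/Pᵢˢᵃᵗ = 0.7381
  T = 326.5 K: ΣzᵢP/Pᵢˢᵃᵗ = 1.2548
  T = 333.4 K: ΣzᵢP/Pᵢˢᵃᵗ = 0.9586
  T = 329.9 K: ΣzᵢP/Pᵢˢᵃᵗ = 1.0973
  T = 331.6 K: ΣzᵢP/Pᵢˢᵃᵗ = 1.0272
Interpolating between 331.6 K and 333.4 K gives T ≈ 332.3 K.

T = 332.3 K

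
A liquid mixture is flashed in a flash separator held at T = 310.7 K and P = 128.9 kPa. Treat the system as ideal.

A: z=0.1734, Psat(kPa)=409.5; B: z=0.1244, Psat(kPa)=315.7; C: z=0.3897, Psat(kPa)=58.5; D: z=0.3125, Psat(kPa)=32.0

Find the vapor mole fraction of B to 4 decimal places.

Raoult's law: Kᵢ = Pᵢˢᵃᵗ/P = Pᵢˢᵃᵗ/128.9.
  K_A = 409.5/128.9 = 3.176881, K_B = 315.7/128.9 = 2.449185, K_C = 58.5/128.9 = 0.453840, K_D = 32.0/128.9 = 0.248254
Material balance + equilibrium reduce to Σ zᵢ(Kᵢ−1)/(1+ψ(Kᵢ−1)) = 0.
Check two-phase: ΣzᵢKᵢ = 1.1100 > 1 and Σzᵢ/Kᵢ = 2.2228 > 1, so g(0) = 0.1100 > 0 and g(1) = -1.2228 < 0.
Newton iteration, ψ⁰ = 0.5:
  ψ = 0.5000: g = -0.38392, g' = -0.9496 → ψ = 0.0957
  ψ = 0.0957: g = -0.00700, g' = -1.0987 → ψ = 0.0893
  ψ = 0.0893: g = 0.00004, g' = -1.1121 → ψ = 0.0894
Converged at ψ = 0.0894.
Compositions from xᵢ = zᵢ/(1+ψ(Kᵢ−1)), yᵢ = Kᵢxᵢ:
  A: x = 0.1452, y = 0.4612
  B: x = 0.1101, y = 0.2697
  C: x = 0.4097, y = 0.1859
  D: x = 0.3350, y = 0.0832

y_B = 0.2697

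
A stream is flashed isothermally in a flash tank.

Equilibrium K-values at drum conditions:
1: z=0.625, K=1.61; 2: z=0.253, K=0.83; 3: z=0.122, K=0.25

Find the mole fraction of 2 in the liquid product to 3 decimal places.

Rachford–Rice: g(ψ) = Σ zᵢ(Kᵢ−1)/(1+ψ(Kᵢ−1)) = 0.
Feasibility: ΣzᵢKᵢ = 1.247, Σzᵢ/Kᵢ = 1.181 — both > 1, two phases present.
Newton–Raphson from ψ = 0.5:
  ψ = 0.500: g = 0.0987, g' = -0.321 → ψ = 0.808
  ψ = 0.808: g = -0.0265, g' = -0.556 → ψ = 0.760
  ψ = 0.760: g = -0.0017, g' = -0.489 → ψ = 0.757
Converged at ψ = 0.757.
Compositions from xᵢ = zᵢ/(1+ψ(Kᵢ−1)), yᵢ = Kᵢxᵢ:
  1: x = 0.428, y = 0.689
  2: x = 0.290, y = 0.241
  3: x = 0.282, y = 0.071

x_2 = 0.290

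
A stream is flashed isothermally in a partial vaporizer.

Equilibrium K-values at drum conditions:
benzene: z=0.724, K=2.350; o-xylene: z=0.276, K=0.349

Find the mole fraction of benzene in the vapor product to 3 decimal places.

Material balance + equilibrium reduce to Σ zᵢ(Kᵢ−1)/(1+ψ(Kᵢ−1)) = 0.
Check two-phase: ΣzᵢKᵢ = 1.798 > 1 and Σzᵢ/Kᵢ = 1.099 > 1, so g(0) = 0.798 > 0 and g(1) = -0.099 < 0.
Binary case is linear: z₁(K₁−1)(1+ψ(K₂−1)) + z₂(K₂−1)(1+ψ(K₁−1)) = 0
⇒ ψ = [z₁(K₁−1)+z₂(K₂−1)] / [−(K₁−1)(K₂−1)] = 0.7977/0.8789 = 0.908
Compositions from xᵢ = zᵢ/(1+ψ(Kᵢ−1)), yᵢ = Kᵢxᵢ:
  benzene: x = 0.325, y = 0.765
  o-xylene: x = 0.675, y = 0.235

y_benzene = 0.765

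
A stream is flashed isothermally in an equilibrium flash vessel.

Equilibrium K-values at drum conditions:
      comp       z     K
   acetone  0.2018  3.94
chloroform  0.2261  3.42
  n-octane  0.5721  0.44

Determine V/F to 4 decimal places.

V/F = 0.5482

Newton iteration, V/F⁰ = 0.5:
  V/F = 0.5000: g = 0.04282, g' = -0.9031 → V/F = 0.5474
  V/F = 0.5474: g = 0.00073, g' = -0.8743 → V/F = 0.5482
Converged at V/F = 0.5482.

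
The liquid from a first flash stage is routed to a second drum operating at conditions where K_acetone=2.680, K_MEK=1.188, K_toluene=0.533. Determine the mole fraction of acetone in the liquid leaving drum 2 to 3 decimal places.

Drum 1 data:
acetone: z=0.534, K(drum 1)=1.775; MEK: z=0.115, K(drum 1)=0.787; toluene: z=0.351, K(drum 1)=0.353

x_acetone (drum 2) = 0.184

Drum 1:
Iterate (Newton) starting at ψ₁ = 0.55:
  ψ₁ = 0.550: g = -0.0901, g' = -0.518 → ψ₁ = 0.376
  ψ₁ = 0.376: g = -0.0063, g' = -0.455 → ψ₁ = 0.362
Converged at ψ₁ = 0.362.
Drum-1 compositions:
  acetone: x = 0.417, y = 0.740
  MEK: x = 0.125, y = 0.098
  toluene: x = 0.458, y = 0.162
Drum-2 feed = drum-1 liquid: z₂ = (0.4170, 0.1246, 0.4584).
Drum 2:
Rachford–Rice: g(ψ₂) = Σ zᵢ(Kᵢ−1)/(1+ψ₂(Kᵢ−1)) = 0.
Check two-phase: ΣzᵢKᵢ = 1.510 > 1 and Σzᵢ/Kᵢ = 1.121 > 1, so g(0) = 0.510 > 0 and g(1) = -0.121 < 0.
Newton–Raphson from ψ₂ = 0.5:
  ψ₂ = 0.500: g = 0.1228, g' = -0.521 → ψ₂ = 0.736
  ψ₂ = 0.736: g = 0.0078, g' = -0.471 → ψ₂ = 0.752
Converged at ψ₂ = 0.752.
  acetone: x = 0.184, y = 0.494
  MEK: x = 0.109, y = 0.130
  toluene: x = 0.707, y = 0.377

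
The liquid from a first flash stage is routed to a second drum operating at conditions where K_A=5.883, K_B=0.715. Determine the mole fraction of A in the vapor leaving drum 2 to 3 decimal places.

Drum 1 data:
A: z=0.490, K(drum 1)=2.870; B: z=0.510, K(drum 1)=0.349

Drum 1:
Material balance + equilibrium reduce to Σ zᵢ(Kᵢ−1)/(1+ψ₁(Kᵢ−1)) = 0.
g(0) = ΣzᵢKᵢ − 1 = 0.584 and g(1) = 1 − Σzᵢ/Kᵢ = -0.632, so a root lies in (0, 1).
Iterate (Newton) starting at ψ₁ = 0.69:
  ψ₁ = 0.690: g = -0.2027, g' = -1.039 → ψ₁ = 0.495
  ψ₁ = 0.495: g = -0.0140, g' = -0.933 → ψ₁ = 0.480
Converged at ψ₁ = 0.480.
Drum-1 compositions:
  A: x = 0.258, y = 0.741
  B: x = 0.742, y = 0.259
Drum-2 feed = drum-1 liquid: z₂ = (0.2582, 0.7418).
Drum 2:
Let ψ₂ = V/F and solve Σ zᵢ(Kᵢ−1)/(1+ψ₂(Kᵢ−1)) = 0.
Feasibility: ΣzᵢKᵢ = 2.050, Σzᵢ/Kᵢ = 1.081 — both > 1, two phases present.
Binary case is linear: z₁(K₁−1)(1+ψ₂(K₂−1)) + z₂(K₂−1)(1+ψ₂(K₁−1)) = 0
⇒ ψ₂ = [z₁(K₁−1)+z₂(K₂−1)] / [−(K₁−1)(K₂−1)] = 1.0495/1.3917 = 0.754
  A: x = 0.055, y = 0.324
  B: x = 0.945, y = 0.676

y_A (drum 2) = 0.324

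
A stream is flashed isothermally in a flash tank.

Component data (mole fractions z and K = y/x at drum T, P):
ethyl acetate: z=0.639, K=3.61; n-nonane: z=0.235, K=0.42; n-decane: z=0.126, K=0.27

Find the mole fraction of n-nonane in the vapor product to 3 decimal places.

Rachford–Rice: g(V/F) = Σ zᵢ(Kᵢ−1)/(1+V/F(Kᵢ−1)) = 0.
Feasibility: ΣzᵢKᵢ = 2.440, Σzᵢ/Kᵢ = 1.203 — both > 1, two phases present.
Iterate (Newton) starting at V/F = 0.42:
  V/F = 0.420: g = 0.4828, g' = -1.268 → V/F = 0.801
  V/F = 0.801: g = 0.0640, g' = -1.120 → V/F = 0.858
  V/F = 0.858: g = -0.0023, g' = -1.208 → V/F = 0.856
Converged at V/F = 0.856.
Compositions from xᵢ = zᵢ/(1+V/F(Kᵢ−1)), yᵢ = Kᵢxᵢ:
  ethyl acetate: x = 0.198, y = 0.713
  n-nonane: x = 0.467, y = 0.196
  n-decane: x = 0.336, y = 0.091

y_n-nonane = 0.196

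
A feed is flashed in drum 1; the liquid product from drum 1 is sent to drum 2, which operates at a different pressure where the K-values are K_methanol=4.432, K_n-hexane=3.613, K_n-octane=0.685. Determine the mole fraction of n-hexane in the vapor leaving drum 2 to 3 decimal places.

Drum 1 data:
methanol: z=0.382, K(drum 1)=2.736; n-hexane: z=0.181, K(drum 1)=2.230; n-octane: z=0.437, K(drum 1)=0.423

Drum 1:
Rachford–Rice: g(ψ₁) = Σ zᵢ(Kᵢ−1)/(1+ψ₁(Kᵢ−1)) = 0.
g(0) = ΣzᵢKᵢ − 1 = 0.634 and g(1) = 1 − Σzᵢ/Kᵢ = -0.254, so a root lies in (0, 1).
Newton iteration, ψ₁⁰ = 0.6:
  ψ₁ = 0.600: g = 0.0672, g' = -0.707 → ψ₁ = 0.695
  ψ₁ = 0.695: g = -0.0005, g' = -0.722 → ψ₁ = 0.694
Converged at ψ₁ = 0.694.
Drum-1 compositions:
  methanol: x = 0.173, y = 0.474
  n-hexane: x = 0.098, y = 0.218
  n-octane: x = 0.729, y = 0.308
Drum-2 feed = drum-1 liquid: z₂ = (0.1732, 0.0976, 0.7292).
Drum 2:
Rachford–Rice: g(ψ₂) = Σ zᵢ(Kᵢ−1)/(1+ψ₂(Kᵢ−1)) = 0.
g(0) = ΣzᵢKᵢ − 1 = 0.620 and g(1) = 1 − Σzᵢ/Kᵢ = -0.131, so a root lies in (0, 1).
Newton–Raphson from ψ₂ = 0.5:
  ψ₂ = 0.500: g = 0.0568, g' = -0.504 → ψ₂ = 0.613
  ψ₂ = 0.613: g = 0.0050, g' = -0.421 → ψ₂ = 0.625
Converged at ψ₂ = 0.625.
  methanol: x = 0.055, y = 0.244
  n-hexane: x = 0.037, y = 0.134
  n-octane: x = 0.908, y = 0.622

y_n-hexane (drum 2) = 0.134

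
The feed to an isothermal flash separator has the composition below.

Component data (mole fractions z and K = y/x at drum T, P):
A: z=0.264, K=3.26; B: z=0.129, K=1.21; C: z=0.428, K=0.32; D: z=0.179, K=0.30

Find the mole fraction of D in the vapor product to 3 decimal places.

Rachford–Rice: g(ψ) = Σ zᵢ(Kᵢ−1)/(1+ψ(Kᵢ−1)) = 0.
Feasibility: ΣzᵢKᵢ = 1.207, Σzᵢ/Kᵢ = 2.122 — both > 1, two phases present.
Newton–Raphson from ψ = 0.67:
  ψ = 0.670: g = -0.5095, g' = -1.197 → ψ = 0.244
  ψ = 0.244: g = -0.0899, g' = -0.977 → ψ = 0.152
  ψ = 0.152: g = 0.0053, g' = -1.108 → ψ = 0.157
Converged at ψ = 0.157.
Compositions from xᵢ = zᵢ/(1+ψ(Kᵢ−1)), yᵢ = Kᵢxᵢ:
  A: x = 0.195, y = 0.635
  B: x = 0.125, y = 0.151
  C: x = 0.479, y = 0.153
  D: x = 0.201, y = 0.060

y_D = 0.060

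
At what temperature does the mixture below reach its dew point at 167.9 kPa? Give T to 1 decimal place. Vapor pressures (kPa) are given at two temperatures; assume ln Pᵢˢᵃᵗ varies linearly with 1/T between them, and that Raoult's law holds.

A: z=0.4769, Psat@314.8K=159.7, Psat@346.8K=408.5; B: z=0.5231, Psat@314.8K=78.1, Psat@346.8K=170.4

T = 332.8 K

Dew-point temperature: Σzᵢ·P/Pᵢˢᵃᵗ(T) = 1. Interpolate ln Pᵢˢᵃᵗ = aᵢ + bᵢ/T.
  T = 314.8 K: ΣzᵢP/Pᵢˢᵃᵗ = 1.6260
  T = 346.8 K: ΣzᵢP/Pᵢˢᵃᵗ = 0.7114
  T = 330.8 K: ΣzᵢP/Pᵢˢᵃᵗ = 1.0536
  T = 338.8 K: ΣzᵢP/Pᵢˢᵃᵗ = 0.8616
  T = 334.8 K: ΣzᵢP/Pᵢˢᵃᵗ = 0.9516
  T = 332.8 K: ΣzᵢP/Pᵢˢᵃᵗ = 1.0010
Interpolating between 332.8 K and 334.8 K gives T ≈ 332.8 K.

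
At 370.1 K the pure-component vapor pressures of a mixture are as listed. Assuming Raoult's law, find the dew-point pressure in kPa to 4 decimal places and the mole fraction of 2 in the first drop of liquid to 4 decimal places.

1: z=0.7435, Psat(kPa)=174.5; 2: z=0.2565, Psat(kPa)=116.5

At the dew point ψ → 1, so Σzᵢ/Kᵢ = 1 with Kᵢ = Pᵢˢᵃᵗ/P ⇒ 1/P = Σzᵢ/Pᵢˢᵃᵗ.
1/P = 0.7435/174.5 + 0.2565/116.5 = 0.0064625 ⇒ P = 154.7398 kPa
xᵢ = zᵢP/Pᵢˢᵃᵗ ⇒ x_2 = 0.2565·154.7398/116.5 = 0.3407

Pdew = 154.7398 kPa, x_2 = 0.3407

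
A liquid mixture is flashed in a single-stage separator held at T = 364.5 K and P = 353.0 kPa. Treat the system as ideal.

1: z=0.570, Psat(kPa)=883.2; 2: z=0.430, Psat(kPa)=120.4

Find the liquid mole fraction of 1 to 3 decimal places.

x_1 = 0.305

Raoult's law: Kᵢ = Pᵢˢᵃᵗ/P = Pᵢˢᵃᵗ/353.0.
  K_1 = 883.2/353.0 = 2.50198, K_2 = 120.4/353.0 = 0.34108
Newton–Raphson from V/F = 0.5:
  V/F = 0.500: g = 0.0664, g' = -0.835 → V/F = 0.580
  V/F = 0.580: g = -0.0007, g' = -0.856 → V/F = 0.579
Converged at V/F = 0.579.
Compositions from xᵢ = zᵢ/(1+V/F(Kᵢ−1)), yᵢ = Kᵢxᵢ:
  1: x = 0.305, y = 0.763
  2: x = 0.695, y = 0.237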